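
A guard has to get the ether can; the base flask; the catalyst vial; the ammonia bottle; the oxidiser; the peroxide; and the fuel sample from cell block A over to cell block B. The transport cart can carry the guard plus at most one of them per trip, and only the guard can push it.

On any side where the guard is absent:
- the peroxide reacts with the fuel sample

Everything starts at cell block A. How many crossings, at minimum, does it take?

Counting alone: the guard can take at most 1 across per trip to cell block B, so moving all 7 needs at least 7 loaded trips out, with a return between consecutive ones — at least 13 crossings.
The plan below uses exactly 13 crossings, so it is optimal:
1. Guard goes to cell block B with the peroxide.  [cell block A: the ammonia bottle, the base flask, the catalyst vial, the ether can, the fuel sample, the oxidiser | cell block B: the peroxide]
2. Guard goes back to cell block A alone.  [cell block A: the ammonia bottle, the base flask, the catalyst vial, the ether can, the fuel sample, the oxidiser | cell block B: the peroxide]
3. Guard goes to cell block B with the ether can.  [cell block A: the ammonia bottle, the base flask, the catalyst vial, the fuel sample, the oxidiser | cell block B: the ether can, the peroxide]
4. Guard goes back to cell block A alone.  [cell block A: the ammonia bottle, the base flask, the catalyst vial, the fuel sample, the oxidiser | cell block B: the ether can, the peroxide]
5. Guard goes to cell block B with the base flask.  [cell block A: the ammonia bottle, the catalyst vial, the fuel sample, the oxidiser | cell block B: the base flask, the ether can, the peroxide]
6. Guard goes back to cell block A alone.  [cell block A: the ammonia bottle, the catalyst vial, the fuel sample, the oxidiser | cell block B: the base flask, the ether can, the peroxide]
7. Guard goes to cell block B with the catalyst vial.  [cell block A: the ammonia bottle, the fuel sample, the oxidiser | cell block B: the base flask, the catalyst vial, the ether can, the peroxide]
8. Guard goes back to cell block A alone.  [cell block A: the ammonia bottle, the fuel sample, the oxidiser | cell block B: the base flask, the catalyst vial, the ether can, the peroxide]
9. Guard goes to cell block B with the ammonia bottle.  [cell block A: the fuel sample, the oxidiser | cell block B: the ammonia bottle, the base flask, the catalyst vial, the ether can, the peroxide]
10. Guard goes back to cell block A alone.  [cell block A: the fuel sample, the oxidiser | cell block B: the ammonia bottle, the base flask, the catalyst vial, the ether can, the peroxide]
11. Guard goes to cell block B with the oxidiser.  [cell block A: the fuel sample | cell block B: the ammonia bottle, the base flask, the catalyst vial, the ether can, the oxidiser, the peroxide]
12. Guard goes back to cell block A alone.  [cell block A: the fuel sample | cell block B: the ammonia bottle, the base flask, the catalyst vial, the ether can, the oxidiser, the peroxide]
13. Guard goes to cell block B with the fuel sample.  [cell block A: — | cell block B: the ammonia bottle, the base flask, the catalyst vial, the ether can, the fuel sample, the oxidiser, the peroxide]

13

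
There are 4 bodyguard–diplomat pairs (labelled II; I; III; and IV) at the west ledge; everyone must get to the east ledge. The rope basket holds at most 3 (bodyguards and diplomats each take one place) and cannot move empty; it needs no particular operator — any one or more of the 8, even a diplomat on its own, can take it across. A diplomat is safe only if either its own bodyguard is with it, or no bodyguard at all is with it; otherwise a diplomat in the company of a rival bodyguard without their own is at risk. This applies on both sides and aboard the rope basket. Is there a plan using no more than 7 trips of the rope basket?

No

Counting alone: each trip to the east ledge takes at most 3 across and each return brings at least 1 back, so after t trips out (and t−1 returns) at most 3t − (t−1) of the 8 are across; that first reaches 8 at t = 4, so at least 7 crossings are needed.
The safety rule pushes this higher. Following every safe sequence of crossings, the most of the 8 that can be at the east ledge as the rope basket arrives there on crossing 7 is 7 — never all 8.
So the move cannot be finished within 7 crossings. (The shortest complete plan takes 9:)
1. bodyguard II and diplomat II cross → the east ledge.
2. bodyguard II crosses ← the west ledge.
3. bodyguard I, bodyguard II, and diplomat I cross → the east ledge.
4. bodyguard II and diplomat II cross ← the west ledge.
5. bodyguard II, bodyguard III, and bodyguard IV cross → the east ledge.
6. diplomat I crosses ← the west ledge.
7. diplomat I and diplomat II cross → the east ledge.
8. diplomat II crosses ← the west ledge.
9. diplomat II, diplomat III, and diplomat IV cross → the east ledge.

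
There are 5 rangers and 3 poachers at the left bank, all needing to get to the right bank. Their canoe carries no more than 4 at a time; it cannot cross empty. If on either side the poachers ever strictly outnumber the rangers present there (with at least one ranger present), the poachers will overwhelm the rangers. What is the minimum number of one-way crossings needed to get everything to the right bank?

5

Counting alone: each trip to the right bank takes at most 4 across and each return brings at least 1 back, so after t trips out (and t−1 returns) at most 4t − (t−1) of the 8 are across; that first reaches 8 at t = 3, so at least 5 crossings are needed.
The plan below uses exactly 5 crossings, so it is optimal:
1. 2 poachers → the right bank.  (the left bank: 5R 1P; the right bank: 0R 2P)
2. 1 poacher ← the left bank.  (the left bank: 5R 2P; the right bank: 0R 1P)
3. 3 rangers and 1 poacher → the right bank.  (the left bank: 2R 1P; the right bank: 3R 2P)
4. 1 poacher ← the left bank.  (the left bank: 2R 2P; the right bank: 3R 1P)
5. 2 rangers and 2 poachers → the right bank.  (the left bank: 0R 0P; the right bank: 5R 3P)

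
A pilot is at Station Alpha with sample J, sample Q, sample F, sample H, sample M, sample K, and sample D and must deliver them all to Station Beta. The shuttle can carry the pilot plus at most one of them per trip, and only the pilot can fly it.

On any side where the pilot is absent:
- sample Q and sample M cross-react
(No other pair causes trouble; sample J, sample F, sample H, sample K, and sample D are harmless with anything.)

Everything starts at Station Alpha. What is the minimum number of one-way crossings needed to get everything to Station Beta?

Counting alone: the pilot can take at most 1 across per trip to Station Beta, so moving all 7 needs at least 7 loaded trips out, with a return between consecutive ones — at least 13 crossings.
The plan below uses exactly 13 crossings, so it is optimal:
1. Pilot goes to Station Beta with sample Q.  [Station Alpha: sample D, sample F, sample H, sample J, sample K, sample M | Station Beta: sample Q]
2. Pilot goes back to Station Alpha alone.  [Station Alpha: sample D, sample F, sample H, sample J, sample K, sample M | Station Beta: sample Q]
3. Pilot goes to Station Beta with sample J.  [Station Alpha: sample D, sample F, sample H, sample K, sample M | Station Beta: sample J, sample Q]
4. Pilot goes back to Station Alpha alone.  [Station Alpha: sample D, sample F, sample H, sample K, sample M | Station Beta: sample J, sample Q]
5. Pilot goes to Station Beta with sample F.  [Station Alpha: sample D, sample H, sample K, sample M | Station Beta: sample F, sample J, sample Q]
6. Pilot goes back to Station Alpha alone.  [Station Alpha: sample D, sample H, sample K, sample M | Station Beta: sample F, sample J, sample Q]
7. Pilot goes to Station Beta with sample H.  [Station Alpha: sample D, sample K, sample M | Station Beta: sample F, sample H, sample J, sample Q]
8. Pilot goes back to Station Alpha alone.  [Station Alpha: sample D, sample K, sample M | Station Beta: sample F, sample H, sample J, sample Q]
9. Pilot goes to Station Beta with sample K.  [Station Alpha: sample D, sample M | Station Beta: sample F, sample H, sample J, sample K, sample Q]
10. Pilot goes back to Station Alpha alone.  [Station Alpha: sample D, sample M | Station Beta: sample F, sample H, sample J, sample K, sample Q]
11. Pilot goes to Station Beta with sample D.  [Station Alpha: sample M | Station Beta: sample D, sample F, sample H, sample J, sample K, sample Q]
12. Pilot goes back to Station Alpha alone.  [Station Alpha: sample M | Station Beta: sample D, sample F, sample H, sample J, sample K, sample Q]
13. Pilot goes to Station Beta with sample M.  [Station Alpha: — | Station Beta: sample D, sample F, sample H, sample J, sample K, sample M, sample Q]

13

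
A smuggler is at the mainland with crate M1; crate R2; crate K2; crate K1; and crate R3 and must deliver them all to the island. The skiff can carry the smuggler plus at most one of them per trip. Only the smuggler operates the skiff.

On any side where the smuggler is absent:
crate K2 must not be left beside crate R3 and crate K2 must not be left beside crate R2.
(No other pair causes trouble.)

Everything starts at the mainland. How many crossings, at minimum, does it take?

11

Counting alone: the smuggler can take at most 1 across per trip to the island, so moving all 5 needs at least 5 loaded trips out, with a return between consecutive ones — at least 9 crossings.
The safety rule pushes this higher. Following every safe sequence of crossings, the most of the 5 that can be at the island as the skiff arrives there on crossing 9 is 4 — never all 5.
So no plan with fewer than 11 crossings exists, and this one achieves 11:
1. Smuggler goes to the island with crate K2.
2. Smuggler goes back to the mainland alone.
3. Smuggler goes to the island with crate M1.
4. Smuggler goes back to the mainland alone.
5. Smuggler goes to the island with crate R2.
6. Smuggler goes back to the mainland with crate K2.
7. Smuggler goes to the island with crate R3.
8. Smuggler goes back to the mainland alone.
9. Smuggler goes to the island with crate K1.
10. Smuggler goes back to the mainland alone.
11. Smuggler goes to the island with crate K2.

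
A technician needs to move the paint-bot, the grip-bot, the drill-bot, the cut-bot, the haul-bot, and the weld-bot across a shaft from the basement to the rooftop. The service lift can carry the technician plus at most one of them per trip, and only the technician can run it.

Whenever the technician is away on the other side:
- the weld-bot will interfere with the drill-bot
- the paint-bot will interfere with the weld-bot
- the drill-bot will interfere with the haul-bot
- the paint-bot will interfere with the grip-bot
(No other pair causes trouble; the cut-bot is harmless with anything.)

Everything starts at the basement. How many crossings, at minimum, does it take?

Whatever the first load, the items left behind include a forbidden pair without the technician. No opening move is safe, so no plan exists.

impossible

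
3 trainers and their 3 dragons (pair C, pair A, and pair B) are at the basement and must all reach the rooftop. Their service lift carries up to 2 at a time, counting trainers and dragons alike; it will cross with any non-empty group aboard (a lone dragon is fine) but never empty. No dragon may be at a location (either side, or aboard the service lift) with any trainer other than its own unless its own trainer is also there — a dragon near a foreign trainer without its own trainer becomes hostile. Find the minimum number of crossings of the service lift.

11

Counting alone: each trip to the rooftop takes at most 2 across and each return brings at least 1 back, so after t trips out (and t−1 returns) at most 2t − (t−1) of the 6 are across; that first reaches 6 at t = 5, so at least 9 crossings are needed.
The safety rule pushes this higher. Following every safe sequence of crossings, the most of the 6 that can be at the rooftop as the service lift arrives there on crossing 9 is 5 — never all 6.
So no plan with fewer than 11 crossings exists, and this one achieves 11:
1. dragon C and trainer C cross → the rooftop.
2. trainer C crosses ← the basement.
3. dragon A and dragon B cross → the rooftop.
4. dragon C crosses ← the basement.
5. trainer A and trainer B cross → the rooftop.
6. dragon A and trainer A cross ← the basement.
7. trainer A and trainer C cross → the rooftop.
8. dragon B crosses ← the basement.
9. dragon A and dragon C cross → the rooftop.
10. trainer B crosses ← the basement.
11. dragon B and trainer B cross → the rooftop.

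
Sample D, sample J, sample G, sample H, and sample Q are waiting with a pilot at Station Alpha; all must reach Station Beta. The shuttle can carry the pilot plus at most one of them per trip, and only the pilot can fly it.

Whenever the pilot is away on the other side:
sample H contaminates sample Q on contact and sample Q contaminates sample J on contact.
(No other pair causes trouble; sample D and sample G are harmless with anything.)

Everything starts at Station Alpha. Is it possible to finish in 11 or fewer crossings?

Yes

Yes — this plan uses 11 crossings (≤ 11):
1. Pilot goes to Station Beta with sample Q.  [Station Alpha: sample D, sample G, sample H, sample J | Station Beta: sample Q]
2. Pilot goes back to Station Alpha alone.  [Station Alpha: sample D, sample G, sample H, sample J | Station Beta: sample Q]
3. Pilot goes to Station Beta with sample D.  [Station Alpha: sample G, sample H, sample J | Station Beta: sample D, sample Q]
4. Pilot goes back to Station Alpha alone.  [Station Alpha: sample G, sample H, sample J | Station Beta: sample D, sample Q]
5. Pilot goes to Station Beta with sample J.  [Station Alpha: sample G, sample H | Station Beta: sample D, sample J, sample Q]
6. Pilot goes back to Station Alpha with sample Q.  [Station Alpha: sample G, sample H, sample Q | Station Beta: sample D, sample J]
7. Pilot goes to Station Beta with sample H.  [Station Alpha: sample G, sample Q | Station Beta: sample D, sample H, sample J]
8. Pilot goes back to Station Alpha alone.  [Station Alpha: sample G, sample Q | Station Beta: sample D, sample H, sample J]
9. Pilot goes to Station Beta with sample G.  [Station Alpha: sample Q | Station Beta: sample D, sample G, sample H, sample J]
10. Pilot goes back to Station Alpha alone.  [Station Alpha: sample Q | Station Beta: sample D, sample G, sample H, sample J]
11. Pilot goes to Station Beta with sample Q.  [Station Alpha: — | Station Beta: sample D, sample G, sample H, sample J, sample Q]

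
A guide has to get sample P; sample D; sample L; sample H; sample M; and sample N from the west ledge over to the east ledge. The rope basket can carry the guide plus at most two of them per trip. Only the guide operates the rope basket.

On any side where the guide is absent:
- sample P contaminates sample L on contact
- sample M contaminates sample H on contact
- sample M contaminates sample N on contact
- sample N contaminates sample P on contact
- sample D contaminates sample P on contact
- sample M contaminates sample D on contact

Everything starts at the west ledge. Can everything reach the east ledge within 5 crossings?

Counting alone: the guide can take at most 2 across per trip to the east ledge, so moving all 6 needs at least 3 loaded trips out, with a return between consecutive ones — at least 5 crossings.
The safety rule pushes this higher. Following every safe sequence of crossings, the most of the 6 that can be at the east ledge as the rope basket arrives there on crossing 5 is 4 — never all 6.
So the move cannot be finished within 5 crossings. (The shortest complete plan takes 7:)
1. Guide goes to the east ledge with sample M and sample P.
2. Guide goes back to the west ledge alone.
3. Guide goes to the east ledge with sample D and sample L.
4. Guide goes back to the west ledge with sample M and sample P.
5. Guide goes to the east ledge with sample H and sample N.
6. Guide goes back to the west ledge alone.
7. Guide goes to the east ledge with sample M and sample P.

No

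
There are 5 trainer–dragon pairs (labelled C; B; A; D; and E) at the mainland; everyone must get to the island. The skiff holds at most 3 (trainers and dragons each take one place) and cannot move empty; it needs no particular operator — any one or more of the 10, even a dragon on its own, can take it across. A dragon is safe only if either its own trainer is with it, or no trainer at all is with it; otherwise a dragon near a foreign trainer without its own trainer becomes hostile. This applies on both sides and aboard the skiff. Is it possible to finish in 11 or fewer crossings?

Yes — this plan uses 11 crossings (≤ 11):
1. dragon C and trainer C cross → the island.
2. trainer C crosses ← the mainland.
3. dragon A, dragon B, and dragon D cross → the island.
4. dragon C crosses ← the mainland.
5. trainer A, trainer B, and trainer D cross → the island.
6. dragon B and trainer B cross ← the mainland.
7. trainer B, trainer C, and trainer E cross → the island.
8. dragon A crosses ← the mainland.
9. dragon B and dragon C cross → the island.
10. dragon C crosses ← the mainland.
11. dragon A, dragon C, and dragon E cross → the island.

Yes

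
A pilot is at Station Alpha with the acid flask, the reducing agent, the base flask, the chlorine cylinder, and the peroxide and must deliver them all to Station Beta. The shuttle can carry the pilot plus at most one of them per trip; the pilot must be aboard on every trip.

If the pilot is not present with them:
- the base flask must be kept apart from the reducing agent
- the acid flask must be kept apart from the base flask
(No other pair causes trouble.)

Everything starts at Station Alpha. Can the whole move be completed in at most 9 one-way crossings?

No

Counting alone: the pilot can take at most 1 across per trip to Station Beta, so moving all 5 needs at least 5 loaded trips out, with a return between consecutive ones — at least 9 crossings.
The safety rule pushes this higher. Following every safe sequence of crossings, the most of the 5 that can be at Station Beta as the shuttle arrives there on crossing 9 is 4 — never all 5.
So the move cannot be finished within 9 crossings. (The shortest complete plan takes 11:)
1. Pilot goes to Station Beta with the base flask.  [Station Alpha: the acid flask, the chlorine cylinder, the peroxide, the reducing agent | Station Beta: the base flask]
2. Pilot goes back to Station Alpha alone.  [Station Alpha: the acid flask, the chlorine cylinder, the peroxide, the reducing agent | Station Beta: the base flask]
3. Pilot goes to Station Beta with the acid flask.  [Station Alpha: the chlorine cylinder, the peroxide, the reducing agent | Station Beta: the acid flask, the base flask]
4. Pilot goes back to Station Alpha with the base flask.  [Station Alpha: the base flask, the chlorine cylinder, the peroxide, the reducing agent | Station Beta: the acid flask]
5. Pilot goes to Station Beta with the reducing agent.  [Station Alpha: the base flask, the chlorine cylinder, the peroxide | Station Beta: the acid flask, the reducing agent]
6. Pilot goes back to Station Alpha alone.  [Station Alpha: the base flask, the chlorine cylinder, the peroxide | Station Beta: the acid flask, the reducing agent]
7. Pilot goes to Station Beta with the chlorine cylinder.  [Station Alpha: the base flask, the peroxide | Station Beta: the acid flask, the chlorine cylinder, the reducing agent]
8. Pilot goes back to Station Alpha alone.  [Station Alpha: the base flask, the peroxide | Station Beta: the acid flask, the chlorine cylinder, the reducing agent]
9. Pilot goes to Station Beta with the peroxide.  [Station Alpha: the base flask | Station Beta: the acid flask, the chlorine cylinder, the peroxide, the reducing agent]
10. Pilot goes back to Station Alpha alone.  [Station Alpha: the base flask | Station Beta: the acid flask, the chlorine cylinder, the peroxide, the reducing agent]
11. Pilot goes to Station Beta with the base flask.  [Station Alpha: — | Station Beta: the acid flask, the base flask, the chlorine cylinder, the peroxide, the reducing agent]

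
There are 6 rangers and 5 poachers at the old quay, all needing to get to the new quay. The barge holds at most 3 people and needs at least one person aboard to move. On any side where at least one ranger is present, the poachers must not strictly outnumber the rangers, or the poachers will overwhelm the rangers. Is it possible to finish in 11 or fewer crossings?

Yes

Yes — this plan uses 9 crossings (≤ 11):
1. 3 poachers → the new quay.  (the old quay: 6R 2P; the new quay: 0R 3P)
2. 1 poacher ← the old quay.  (the old quay: 6R 3P; the new quay: 0R 2P)
3. 3 rangers → the new quay.  (the old quay: 3R 3P; the new quay: 3R 2P)
4. 1 ranger ← the old quay.  (the old quay: 4R 3P; the new quay: 2R 2P)
5. 2 rangers and 1 poacher → the new quay.  (the old quay: 2R 2P; the new quay: 4R 3P)
6. 1 ranger ← the old quay.  (the old quay: 3R 2P; the new quay: 3R 3P)
7. 2 rangers and 1 poacher → the new quay.  (the old quay: 1R 1P; the new quay: 5R 4P)
8. 1 ranger ← the old quay.  (the old quay: 2R 1P; the new quay: 4R 4P)
9. 2 rangers and 1 poacher → the new quay.  (the old quay: 0R 0P; the new quay: 6R 5P)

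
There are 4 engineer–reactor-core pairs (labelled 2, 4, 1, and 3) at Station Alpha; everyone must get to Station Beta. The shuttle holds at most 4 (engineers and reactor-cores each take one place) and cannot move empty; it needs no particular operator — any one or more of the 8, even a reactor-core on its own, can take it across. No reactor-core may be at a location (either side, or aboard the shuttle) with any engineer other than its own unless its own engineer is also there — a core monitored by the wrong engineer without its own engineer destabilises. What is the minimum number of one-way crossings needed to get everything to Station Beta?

5

Counting alone: each trip to Station Beta takes at most 4 across and each return brings at least 1 back, so after t trips out (and t−1 returns) at most 4t − (t−1) of the 8 are across; that first reaches 8 at t = 3, so at least 5 crossings are needed.
The plan below uses exactly 5 crossings, so it is optimal:
1. engineer 2 and reactor-core 2 cross → Station Beta.
2. engineer 2 crosses ← Station Alpha.
3. engineer 1, engineer 2, engineer 3, and engineer 4 cross → Station Beta.
4. reactor-core 2 crosses ← Station Alpha.
5. reactor-core 1, reactor-core 2, reactor-core 3, and reactor-core 4 cross → Station Beta.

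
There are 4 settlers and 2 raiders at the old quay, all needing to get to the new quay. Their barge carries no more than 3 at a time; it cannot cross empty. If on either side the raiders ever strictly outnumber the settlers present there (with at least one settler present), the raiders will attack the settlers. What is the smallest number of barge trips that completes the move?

5

Counting alone: each trip to the new quay takes at most 3 across and each return brings at least 1 back, so after t trips out (and t−1 returns) at most 3t − (t−1) of the 6 are across; that first reaches 6 at t = 3, so at least 5 crossings are needed.
The plan below uses exactly 5 crossings, so it is optimal:
1. 2 raiders → the new quay.  (the old quay: 4S 0R; the new quay: 0S 2R)
2. 1 raider ← the old quay.  (the old quay: 4S 1R; the new quay: 0S 1R)
3. 2 settlers and 1 raider → the new quay.  (the old quay: 2S 0R; the new quay: 2S 2R)
4. 1 raider ← the old quay.  (the old quay: 2S 1R; the new quay: 2S 1R)
5. 2 settlers and 1 raider → the new quay.  (the old quay: 0S 0R; the new quay: 4S 2R)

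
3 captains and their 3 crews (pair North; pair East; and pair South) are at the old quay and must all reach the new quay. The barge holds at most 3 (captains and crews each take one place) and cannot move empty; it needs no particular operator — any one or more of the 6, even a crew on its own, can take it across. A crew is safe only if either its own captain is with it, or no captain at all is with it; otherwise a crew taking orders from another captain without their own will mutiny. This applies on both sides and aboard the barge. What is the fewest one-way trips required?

5

Counting alone: each trip to the new quay takes at most 3 across and each return brings at least 1 back, so after t trips out (and t−1 returns) at most 3t − (t−1) of the 6 are across; that first reaches 6 at t = 3, so at least 5 crossings are needed.
The plan below uses exactly 5 crossings, so it is optimal:
1. captain North and crew North cross → the new quay.
2. captain North crosses ← the old quay.
3. captain East, captain North, and captain South cross → the new quay.
4. crew North crosses ← the old quay.
5. crew East, crew North, and crew South cross → the new quay.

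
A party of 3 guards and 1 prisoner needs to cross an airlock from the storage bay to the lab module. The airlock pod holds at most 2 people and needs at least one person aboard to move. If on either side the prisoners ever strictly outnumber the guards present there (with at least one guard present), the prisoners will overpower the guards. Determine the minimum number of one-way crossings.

Counting alone: each trip to the lab module takes at most 2 across and each return brings at least 1 back, so after t trips out (and t−1 returns) at most 2t − (t−1) of the 4 are across; that first reaches 4 at t = 3, so at least 5 crossings are needed.
The plan below uses exactly 5 crossings, so it is optimal:
1. 1 guard and 1 prisoner → the lab module.  (the storage bay: 2G 0P; the lab module: 1G 1P)
2. 1 prisoner ← the storage bay.  (the storage bay: 2G 1P; the lab module: 1G 0P)
3. 1 guard and 1 prisoner → the lab module.  (the storage bay: 1G 0P; the lab module: 2G 1P)
4. 1 prisoner ← the storage bay.  (the storage bay: 1G 1P; the lab module: 2G 0P)
5. 1 guard and 1 prisoner → the lab module.  (the storage bay: 0G 0P; the lab module: 3G 1P)

5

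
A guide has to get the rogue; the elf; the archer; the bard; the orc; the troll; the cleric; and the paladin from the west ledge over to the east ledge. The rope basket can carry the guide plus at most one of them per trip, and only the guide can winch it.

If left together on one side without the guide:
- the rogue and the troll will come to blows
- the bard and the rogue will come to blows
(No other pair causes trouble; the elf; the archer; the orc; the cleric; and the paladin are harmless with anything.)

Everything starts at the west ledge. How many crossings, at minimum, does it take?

17

Counting alone: the guide can take at most 1 across per trip to the east ledge, so moving all 8 needs at least 8 loaded trips out, with a return between consecutive ones — at least 15 crossings.
The safety rule pushes this higher. Following every safe sequence of crossings, the most of the 8 that can be at the east ledge as the rope basket arrives there on crossing 15 is 7 — never all 8.
So no plan with fewer than 17 crossings exists, and this one achieves 17:
1. Guide goes to the east ledge with the rogue.  [the west ledge: the archer, the bard, the cleric, the elf, the orc, the paladin, the troll | the east ledge: the rogue]
2. Guide goes back to the west ledge alone.  [the west ledge: the archer, the bard, the cleric, the elf, the orc, the paladin, the troll | the east ledge: the rogue]
3. Guide goes to the east ledge with the elf.  [the west ledge: the archer, the bard, the cleric, the orc, the paladin, the troll | the east ledge: the elf, the rogue]
4. Guide goes back to the west ledge alone.  [the west ledge: the archer, the bard, the cleric, the orc, the paladin, the troll | the east ledge: the elf, the rogue]
5. Guide goes to the east ledge with the archer.  [the west ledge: the bard, the cleric, the orc, the paladin, the troll | the east ledge: the archer, the elf, the rogue]
6. Guide goes back to the west ledge alone.  [the west ledge: the bard, the cleric, the orc, the paladin, the troll | the east ledge: the archer, the elf, the rogue]
7. Guide goes to the east ledge with the bard.  [the west ledge: the cleric, the orc, the paladin, the troll | the east ledge: the archer, the bard, the elf, the rogue]
8. Guide goes back to the west ledge with the rogue.  [the west ledge: the cleric, the orc, the paladin, the rogue, the troll | the east ledge: the archer, the bard, the elf]
9. Guide goes to the east ledge with the troll.  [the west ledge: the cleric, the orc, the paladin, the rogue | the east ledge: the archer, the bard, the elf, the troll]
10. Guide goes back to the west ledge alone.  [the west ledge: the cleric, the orc, the paladin, the rogue | the east ledge: the archer, the bard, the elf, the troll]
11. Guide goes to the east ledge with the orc.  [the west ledge: the cleric, the paladin, the rogue | the east ledge: the archer, the bard, the elf, the orc, the troll]
12. Guide goes back to the west ledge alone.  [the west ledge: the cleric, the paladin, the rogue | the east ledge: the archer, the bard, the elf, the orc, the troll]
13. Guide goes to the east ledge with the cleric.  [the west ledge: the paladin, the rogue | the east ledge: the archer, the bard, the cleric, the elf, the orc, the troll]
14. Guide goes back to the west ledge alone.  [the west ledge: the paladin, the rogue | the east ledge: the archer, the bard, the cleric, the elf, the orc, the troll]
15. Guide goes to the east ledge with the paladin.  [the west ledge: the rogue | the east ledge: the archer, the bard, the cleric, the elf, the orc, the paladin, the troll]
16. Guide goes back to the west ledge alone.  [the west ledge: the rogue | the east ledge: the archer, the bard, the cleric, the elf, the orc, the paladin, the troll]
17. Guide goes to the east ledge with the rogue.  [the west ledge: — | the east ledge: the archer, the bard, the cleric, the elf, the orc, the paladin, the rogue, the troll]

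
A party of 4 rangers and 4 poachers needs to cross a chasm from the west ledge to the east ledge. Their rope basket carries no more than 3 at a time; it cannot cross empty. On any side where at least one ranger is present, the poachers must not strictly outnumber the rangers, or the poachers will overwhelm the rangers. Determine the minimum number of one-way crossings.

9

Counting alone: each trip to the east ledge takes at most 3 across and each return brings at least 1 back, so after t trips out (and t−1 returns) at most 3t − (t−1) of the 8 are across; that first reaches 8 at t = 4, so at least 7 crossings are needed.
The safety rule pushes this higher. Following every safe sequence of crossings, the most of the 8 that can be at the east ledge as the rope basket arrives there on crossing 7 is 7 — never all 8.
So no plan with fewer than 9 crossings exists, and this one achieves 9:
1. 2 poachers → the east ledge.  (the west ledge: 4R 2P; the east ledge: 0R 2P)
2. 1 poacher ← the west ledge.  (the west ledge: 4R 3P; the east ledge: 0R 1P)
3. 3 poachers → the east ledge.  (the west ledge: 4R 0P; the east ledge: 0R 4P)
4. 1 poacher ← the west ledge.  (the west ledge: 4R 1P; the east ledge: 0R 3P)
5. 3 rangers → the east ledge.  (the west ledge: 1R 1P; the east ledge: 3R 3P)
6. 1 ranger and 1 poacher ← the west ledge.  (the west ledge: 2R 2P; the east ledge: 2R 2P)
7. 2 rangers → the east ledge.  (the west ledge: 0R 2P; the east ledge: 4R 2P)
8. 1 poacher ← the west ledge.  (the west ledge: 0R 3P; the east ledge: 4R 1P)
9. 3 poachers → the east ledge.  (the west ledge: 0R 0P; the east ledge: 4R 4P)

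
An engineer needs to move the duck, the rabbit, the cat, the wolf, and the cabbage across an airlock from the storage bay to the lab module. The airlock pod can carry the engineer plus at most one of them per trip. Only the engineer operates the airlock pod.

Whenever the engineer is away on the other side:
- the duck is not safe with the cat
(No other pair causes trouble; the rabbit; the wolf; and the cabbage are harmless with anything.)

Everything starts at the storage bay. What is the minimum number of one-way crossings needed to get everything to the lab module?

Counting alone: the engineer can take at most 1 across per trip to the lab module, so moving all 5 needs at least 5 loaded trips out, with a return between consecutive ones — at least 9 crossings.
The plan below uses exactly 9 crossings, so it is optimal:
1. Engineer goes to the lab module with the duck.  [the storage bay: the cabbage, the cat, the rabbit, the wolf | the lab module: the duck]
2. Engineer goes back to the storage bay alone.  [the storage bay: the cabbage, the cat, the rabbit, the wolf | the lab module: the duck]
3. Engineer goes to the lab module with the rabbit.  [the storage bay: the cabbage, the cat, the wolf | the lab module: the duck, the rabbit]
4. Engineer goes back to the storage bay alone.  [the storage bay: the cabbage, the cat, the wolf | the lab module: the duck, the rabbit]
5. Engineer goes to the lab module with the wolf.  [the storage bay: the cabbage, the cat | the lab module: the duck, the rabbit, the wolf]
6. Engineer goes back to the storage bay alone.  [the storage bay: the cabbage, the cat | the lab module: the duck, the rabbit, the wolf]
7. Engineer goes to the lab module with the cabbage.  [the storage bay: the cat | the lab module: the cabbage, the duck, the rabbit, the wolf]
8. Engineer goes back to the storage bay alone.  [the storage bay: the cat | the lab module: the cabbage, the duck, the rabbit, the wolf]
9. Engineer goes to the lab module with the cat.  [the storage bay: — | the lab module: the cabbage, the cat, the duck, the rabbit, the wolf]

9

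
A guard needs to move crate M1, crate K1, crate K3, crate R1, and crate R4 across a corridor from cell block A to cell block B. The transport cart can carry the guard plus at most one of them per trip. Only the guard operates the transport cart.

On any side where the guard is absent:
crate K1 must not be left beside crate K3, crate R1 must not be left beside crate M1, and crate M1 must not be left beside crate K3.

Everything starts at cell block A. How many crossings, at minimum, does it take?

Whatever the first load, the items left behind include a forbidden pair without the guard. No opening move is safe, so no plan exists.

impossible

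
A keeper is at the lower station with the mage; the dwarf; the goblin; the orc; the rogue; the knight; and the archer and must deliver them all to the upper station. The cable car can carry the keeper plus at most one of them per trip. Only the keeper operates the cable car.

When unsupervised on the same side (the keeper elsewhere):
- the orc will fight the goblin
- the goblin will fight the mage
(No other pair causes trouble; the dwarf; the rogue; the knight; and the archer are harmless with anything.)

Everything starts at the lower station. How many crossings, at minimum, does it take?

15

Counting alone: the keeper can take at most 1 across per trip to the upper station, so moving all 7 needs at least 7 loaded trips out, with a return between consecutive ones — at least 13 crossings.
The safety rule pushes this higher. Following every safe sequence of crossings, the most of the 7 that can be at the upper station as the cable car arrives there on crossing 13 is 6 — never all 7.
So no plan with fewer than 15 crossings exists, and this one achieves 15:
1. Keeper goes to the upper station with the goblin.  [the lower station: the archer, the dwarf, the knight, the mage, the orc, the rogue | the upper station: the goblin]
2. Keeper goes back to the lower station alone.  [the lower station: the archer, the dwarf, the knight, the mage, the orc, the rogue | the upper station: the goblin]
3. Keeper goes to the upper station with the mage.  [the lower station: the archer, the dwarf, the knight, the orc, the rogue | the upper station: the goblin, the mage]
4. Keeper goes back to the lower station with the goblin.  [the lower station: the archer, the dwarf, the goblin, the knight, the orc, the rogue | the upper station: the mage]
5. Keeper goes to the upper station with the orc.  [the lower station: the archer, the dwarf, the goblin, the knight, the rogue | the upper station: the mage, the orc]
6. Keeper goes back to the lower station alone.  [the lower station: the archer, the dwarf, the goblin, the knight, the rogue | the upper station: the mage, the orc]
7. Keeper goes to the upper station with the dwarf.  [the lower station: the archer, the goblin, the knight, the rogue | the upper station: the dwarf, the mage, the orc]
8. Keeper goes back to the lower station alone.  [the lower station: the archer, the goblin, the knight, the rogue | the upper station: the dwarf, the mage, the orc]
9. Keeper goes to the upper station with the rogue.  [the lower station: the archer, the goblin, the knight | the upper station: the dwarf, the mage, the orc, the rogue]
10. Keeper goes back to the lower station alone.  [the lower station: the archer, the goblin, the knight | the upper station: the dwarf, the mage, the orc, the rogue]
11. Keeper goes to the upper station with the knight.  [the lower station: the archer, the goblin | the upper station: the dwarf, the knight, the mage, the orc, the rogue]
12. Keeper goes back to the lower station alone.  [the lower station: the archer, the goblin | the upper station: the dwarf, the knight, the mage, the orc, the rogue]
13. Keeper goes to the upper station with the archer.  [the lower station: the goblin | the upper station: the archer, the dwarf, the knight, the mage, the orc, the rogue]
14. Keeper goes back to the lower station alone.  [the lower station: the goblin | the upper station: the archer, the dwarf, the knight, the mage, the orc, the rogue]
15. Keeper goes to the upper station with the goblin.  [the lower station: — | the upper station: the archer, the dwarf, the goblin, the knight, the mage, the orc, the rogue]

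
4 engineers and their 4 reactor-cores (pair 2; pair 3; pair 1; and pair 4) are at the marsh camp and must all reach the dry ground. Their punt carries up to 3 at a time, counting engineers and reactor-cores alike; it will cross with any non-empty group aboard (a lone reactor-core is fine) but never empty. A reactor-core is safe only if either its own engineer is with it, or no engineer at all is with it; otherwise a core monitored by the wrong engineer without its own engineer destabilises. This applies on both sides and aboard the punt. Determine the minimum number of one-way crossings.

9

Counting alone: each trip to the dry ground takes at most 3 across and each return brings at least 1 back, so after t trips out (and t−1 returns) at most 3t − (t−1) of the 8 are across; that first reaches 8 at t = 4, so at least 7 crossings are needed.
The safety rule pushes this higher. Following every safe sequence of crossings, the most of the 8 that can be at the dry ground as the punt arrives there on crossing 7 is 7 — never all 8.
So no plan with fewer than 9 crossings exists, and this one achieves 9:
1. engineer 2 and reactor-core 2 cross → the dry ground.
2. engineer 2 crosses ← the marsh camp.
3. engineer 2, engineer 3, and reactor-core 3 cross → the dry ground.
4. engineer 2 and reactor-core 2 cross ← the marsh camp.
5. engineer 1, engineer 2, and engineer 4 cross → the dry ground.
6. reactor-core 3 crosses ← the marsh camp.
7. reactor-core 2 and reactor-core 3 cross → the dry ground.
8. reactor-core 2 crosses ← the marsh camp.
9. reactor-core 1, reactor-core 2, and reactor-core 4 cross → the dry ground.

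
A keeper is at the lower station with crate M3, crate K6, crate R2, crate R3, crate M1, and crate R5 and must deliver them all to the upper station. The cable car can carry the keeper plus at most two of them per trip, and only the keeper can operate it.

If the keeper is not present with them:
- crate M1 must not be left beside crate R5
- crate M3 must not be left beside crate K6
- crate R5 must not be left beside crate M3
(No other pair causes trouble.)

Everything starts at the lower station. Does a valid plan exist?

1. Keeper goes to the upper station with crate M1 and crate M3.  [the lower station: crate K6, crate R2, crate R3, crate R5 | the upper station: crate M1, crate M3]
2. Keeper goes back to the lower station alone.  [the lower station: crate K6, crate R2, crate R3, crate R5 | the upper station: crate M1, crate M3]
3. Keeper goes to the upper station with crate R2 and crate R3.  [the lower station: crate K6, crate R5 | the upper station: crate M1, crate M3, crate R2, crate R3]
4. Keeper goes back to the lower station alone.  [the lower station: crate K6, crate R5 | the upper station: crate M1, crate M3, crate R2, crate R3]
5. Keeper goes to the upper station with crate K6 and crate R5.  [the lower station: — | the upper station: crate K6, crate M1, crate M3, crate R2, crate R3, crate R5]

Yes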